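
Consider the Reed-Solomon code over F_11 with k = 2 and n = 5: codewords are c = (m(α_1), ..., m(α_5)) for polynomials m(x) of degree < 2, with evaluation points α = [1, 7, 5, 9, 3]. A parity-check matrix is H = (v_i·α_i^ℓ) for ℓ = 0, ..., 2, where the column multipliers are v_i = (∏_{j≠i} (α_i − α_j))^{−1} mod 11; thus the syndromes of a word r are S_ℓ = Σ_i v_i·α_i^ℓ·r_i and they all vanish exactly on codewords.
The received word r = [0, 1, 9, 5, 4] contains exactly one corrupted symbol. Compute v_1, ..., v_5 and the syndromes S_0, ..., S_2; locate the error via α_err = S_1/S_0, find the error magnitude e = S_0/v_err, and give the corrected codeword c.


S = (5, 3, 4), error at position 3, error magnitude e = 1, c = [0, 1, 8, 5, 4].

Step 1: column multipliers v_i = (∏_{j≠i}(α_i − α_j))^{−1} mod 11.
  i = 1 (α = 1): (1−7)(1−5)(1−9)(1−3) = (−6)·(−4)·(−8)·(−2) = 384 ≡ 10, so v_1 = 10^{−1} = 10 (mod 11).
  i = 2 (α = 7): (7−1)(7−5)(7−9)(7−3) = 6·2·(−2)·4 = −96 ≡ 3, so v_2 = 3^{−1} = 4 (mod 11).
  i = 3 (α = 5): (5−1)(5−7)(5−9)(5−3) = 4·(−2)·(−4)·2 = 64 ≡ 9, so v_3 = 9^{−1} = 5 (mod 11).
  i = 4 (α = 9): (9−1)(9−7)(9−5)(9−3) = 8·2·4·6 = 384 ≡ 10, so v_4 = 10^{−1} = 10 (mod 11).
  i = 5 (α = 3): (3−1)(3−7)(3−5)(3−9) = 2·(−4)·(−2)·(−6) = −96 ≡ 3, so v_5 = 3^{−1} = 4 (mod 11).
  v = [10, 4, 5, 10, 4].
Step 2: syndromes of r = [0, 1, 9, 5, 4] (all sums mod 11).
  S_0 = Σ v_i r_i = 10·0 + 4·1 + 5·9 + 10·5 + 4·4 = 115 ≡ 5.
  S_1 = Σ v_i α_i r_i = 10·1·0 + 4·7·1 + 5·5·9 + 10·9·5 + 4·3·4 = 751 ≡ 3.
  α_i^2 mod 11 = [1, 5, 3, 4, 9].
  S_2 = Σ v_i α_i^2 r_i = 10·1·0 + 4·5·1 + 5·3·9 + 10·4·5 + 4·9·4 = 499 ≡ 4.
  S = (5, 3, 4) ≠ 0, so r is not a codeword (an error is present).
Step 3: locate the error. For a single error e at position i, S_ℓ = v_i·e·α_i^ℓ, so α_err = S_1/S_0.
  S_0^{−1} = 5^{−1} = 9 (mod 11), so α_err = 3·9 = 27 ≡ 5 = α_3. Error position i = 3.
  Consistency check: S_2/S_1 = 4·4 = 16 ≡ 5 = α_err ✓ (single-error assumption holds).
Step 4: error magnitude e = S_0/v_3 = S_0·∏_{j≠3}(α_3 − α_j) = 5·9 = 45 ≡ 1 (mod 11).
Step 5: correct position 3: c_3 = r_3 − e = 9 − 1 ≡ 8 (mod 11). Hence c = [0, 1, 8, 5, 4].
  Check: interpolating c through the α_i gives m(x) = 9 + 2·x (degree < 2) with m(α_i) = c_i for every i, so c is indeed a codeword.


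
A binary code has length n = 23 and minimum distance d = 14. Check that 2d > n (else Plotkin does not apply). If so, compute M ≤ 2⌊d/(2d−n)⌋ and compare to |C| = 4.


Plotkin bound M ≤ 4; given |C| = 4 ≤ bound (satisfied).

Check applicability: 2d = 28, n = 23.
2d − n = 5 > 0, so Plotkin applies.
Compute d/(2d−n) = 14/5 ≈ 2.8000.
⌊d/(2d−n)⌋ = 2.
Plotkin bound: M ≤ 2·2 = 4.
Given |C| = 4, check: satisfied.
This |C| is at the Plotkin bound.


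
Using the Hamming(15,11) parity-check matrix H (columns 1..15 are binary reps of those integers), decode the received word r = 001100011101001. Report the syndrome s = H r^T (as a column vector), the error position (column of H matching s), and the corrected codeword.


s = (1, 1, 1, 1)^T, error position = 15, corrected codeword c = 001100011101000

Compute s = H r^T mod 2 one row at a time:
  s_1 = 1 + 1 + 1 + 0 + 1 + 0 + 0 + 1 = 5 ≡ 1 (mod 2).
  s_2 = 1 + 0 + 0 + 0 + 1 + 0 + 0 + 1 = 3 ≡ 1 (mod 2).
  s_3 = 0 + 1 + 0 + 0 + 1 + 0 + 0 + 1 = 3 ≡ 1 (mod 2).
  s_4 = 0 + 1 + 0 + 0 + 1 + 0 + 0 + 1 = 3 ≡ 1 (mod 2).
s = (1, 1, 1, 1)^T — this equals column 15 of H (binary 1111), so error is at position 15.
Correct: flip bit 15 of r = 001100011101001 to get c = 001100011101000.


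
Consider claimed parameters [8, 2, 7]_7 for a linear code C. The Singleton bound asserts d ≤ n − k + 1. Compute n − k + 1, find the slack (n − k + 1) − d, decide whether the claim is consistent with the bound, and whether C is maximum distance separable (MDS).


Singleton RHS = n − k + 1 = 7, slack = 0, bound satisfied, MDS.

Singleton bound: d ≤ n − k + 1.
Here n = 8, k = 2, so n − k + 1 = 7.
Given d = 7, check d ≤ 7: YES.
Slack = (n − k + 1) − d = 0.
The code is MDS (slack = 0).
Description: the claimed parameters are [8, 2, 7]_7; such a code would be MDS (meets Singleton bound).


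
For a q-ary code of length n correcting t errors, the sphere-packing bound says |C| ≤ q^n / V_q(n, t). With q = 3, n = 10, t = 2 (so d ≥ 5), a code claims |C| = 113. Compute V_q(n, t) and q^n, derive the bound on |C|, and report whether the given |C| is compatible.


V_q(n, t) = 201, q^n = 59049, Hamming bound = 293, |C| = 113 ≤ bound (satisfied).

Step 1: Compute V_q(n, t) = Σ_{j=0}^2 C(n, j) (q−1)^j.
  j = 0: C(10,0)·(2)^0 = 1·1 = 1.
  j = 1: C(10,1)·(2)^1 = 10·2 = 20.
  j = 2: C(10,2)·(2)^2 = 45·4 = 180.
  V_q(n, t) = 1 + 20 + 180 = 201.
Step 2: q^n = 3^10 = 59049.
Step 3: Hamming bound ⌊q^n / V_q(n,t)⌋ = ⌊59049/201⌋ = 293.
Step 4: Compare |C| = 113 to 293: satisfied.
The claimed |C| lies below the Hamming bound.


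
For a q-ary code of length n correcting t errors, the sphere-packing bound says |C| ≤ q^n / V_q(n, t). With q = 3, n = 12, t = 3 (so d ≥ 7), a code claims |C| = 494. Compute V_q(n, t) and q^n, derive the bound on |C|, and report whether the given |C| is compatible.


V_q(n, t) = 2049, q^n = 531441, Hamming bound = 259, |C| = 494 > bound (violated).

Step 1: Compute V_q(n, t) = Σ_{j=0}^3 C(n, j) (q−1)^j.
  j = 0: C(12,0)·(2)^0 = 1·1 = 1.
  j = 1: C(12,1)·(2)^1 = 12·2 = 24.
  j = 2: C(12,2)·(2)^2 = 66·4 = 264.
  j = 3: C(12,3)·(2)^3 = 220·8 = 1760.
  V_q(n, t) = 1 + 24 + 264 + 1760 = 2049.
Step 2: q^n = 3^12 = 531441.
Step 3: Hamming bound ⌊q^n / V_q(n,t)⌋ = ⌊531441/2049⌋ = 259.
Step 4: Compare |C| = 494 to 259: violated.
The claimed |C| lies above the Hamming bound, so no 3-ary code of length 12 with d ≥ 7 can have 494 codewords.


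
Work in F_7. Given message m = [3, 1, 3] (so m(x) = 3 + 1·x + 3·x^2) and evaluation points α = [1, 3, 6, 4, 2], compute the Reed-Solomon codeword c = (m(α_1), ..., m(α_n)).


c = [0, 5, 5, 6, 3]

Message polynomial: m(x) = 3 + 1·x + 3·x^2 (mod 7).
For each evaluation point α_i, compute m(α_i) mod 7:
  α_1 = 1: Horner steps 3 → 4 → 0, so m(1) = 0.
  α_2 = 3: Horner steps 3 → 3 → 5, so m(3) = 5.
  α_3 = 6: Horner steps 3 → 5 → 5, so m(6) = 5.
  α_4 = 4: Horner steps 3 → 6 → 6, so m(4) = 6.
  α_5 = 2: Horner steps 3 → 0 → 3, so m(2) = 3.
Codeword c = [0, 5, 5, 6, 3] ∈ F_7^5.


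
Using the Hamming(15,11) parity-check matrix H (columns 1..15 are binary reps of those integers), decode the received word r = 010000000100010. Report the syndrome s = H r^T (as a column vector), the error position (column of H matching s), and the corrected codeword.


s = (0, 1, 1, 0)^T, error position = 6, corrected codeword c = 010001000100010

Compute s = H r^T mod 2 one row at a time:
  s_1 = 0 + 0 + 1 + 0 + 0 + 0 + 1 + 0 = 2 ≡ 0 (mod 2).
  s_2 = 0 + 0 + 0 + 0 + 0 + 0 + 1 + 0 = 1 ≡ 1 (mod 2).
  s_3 = 1 + 0 + 0 + 0 + 1 + 0 + 1 + 0 = 3 ≡ 1 (mod 2).
  s_4 = 0 + 0 + 0 + 0 + 0 + 0 + 0 + 0 = 0 ≡ 0 (mod 2).
s = (0, 1, 1, 0)^T — this equals column 6 of H (binary 0110), so error is at position 6.
Correct: flip bit 6 of r = 010000000100010 to get c = 010001000100010.


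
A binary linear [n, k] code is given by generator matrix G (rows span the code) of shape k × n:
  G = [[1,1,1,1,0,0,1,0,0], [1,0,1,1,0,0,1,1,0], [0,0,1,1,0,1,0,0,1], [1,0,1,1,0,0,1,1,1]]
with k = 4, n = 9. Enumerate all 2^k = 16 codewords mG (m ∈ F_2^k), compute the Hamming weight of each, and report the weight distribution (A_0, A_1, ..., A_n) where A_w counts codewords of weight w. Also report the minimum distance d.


Weight distribution: A_0 = 1, A_1 = 1, A_2 = 1, A_3 = 2, A_4 = 3, A_5 = 5, A_6 = 3. Minimum distance d = 1.

Enumerate all 2^4 = 16 messages m ∈ F_2^4.
For each, compute codeword c = mG in F_2^9, then tally its weight.
  m = 0000 → c = 000000000, weight = 0.
  m = 1000 → c = 111100100, weight = 5.
  m = 0100 → c = 101100110, weight = 5.
  m = 1100 → c = 010000010, weight = 2.
  m = 0010 → c = 001101001, weight = 4.
  m = 1010 → c = 110001101, weight = 5.
  m = 0110 → c = 100001111, weight = 5.
  m = 1110 → c = 011101011, weight = 6.
  m = 0001 → c = 101100111, weight = 6.
  m = 1001 → c = 010000011, weight = 3.
  m = 0101 → c = 000000001, weight = 1.
  m = 1101 → c = 111100101, weight = 6.
  m = 0011 → c = 100001110, weight = 4.
  m = 1011 → c = 011101010, weight = 5.
  m = 0111 → c = 001101000, weight = 3.
  m = 1111 → c = 110001100, weight = 4.
Tally weights:
  weight 0: 1 codewords.
  weight 1: 1 codewords.
  weight 2: 1 codewords.
  weight 3: 2 codewords.
  weight 4: 3 codewords.
  weight 5: 5 codewords.
  weight 6: 3 codewords.
Minimum distance d = smallest w > 0 with A_w > 0 = 1.
Sanity: Σ A_w = 16 = 2^4 = 16 ✓.


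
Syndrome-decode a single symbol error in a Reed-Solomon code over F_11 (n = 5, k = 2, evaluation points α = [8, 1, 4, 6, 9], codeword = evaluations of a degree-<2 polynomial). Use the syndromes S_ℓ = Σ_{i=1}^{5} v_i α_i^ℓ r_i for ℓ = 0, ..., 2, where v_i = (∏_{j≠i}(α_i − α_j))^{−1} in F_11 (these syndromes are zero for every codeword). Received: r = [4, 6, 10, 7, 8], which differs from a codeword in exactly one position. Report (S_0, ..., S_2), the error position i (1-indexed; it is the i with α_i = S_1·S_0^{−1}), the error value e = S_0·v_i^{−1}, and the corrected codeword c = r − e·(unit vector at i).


S = (2, 2, 2), error at position 2, error magnitude e = 8, c = [4, 9, 10, 7, 8].

Step 1: column multipliers v_i = (∏_{j≠i}(α_i − α_j))^{−1} mod 11.
  i = 1 (α = 8): (8−1)(8−4)(8−6)(8−9) = 7·4·2·(−1) = −56 ≡ 10, so v_1 = 10^{−1} = 10 (mod 11).
  i = 2 (α = 1): (1−8)(1−4)(1−6)(1−9) = (−7)·(−3)·(−5)·(−8) = 840 ≡ 4, so v_2 = 4^{−1} = 3 (mod 11).
  i = 3 (α = 4): (4−8)(4−1)(4−6)(4−9) = (−4)·3·(−2)·(−5) = −120 ≡ 1, so v_3 = 1^{−1} = 1 (mod 11).
  i = 4 (α = 6): (6−8)(6−1)(6−4)(6−9) = (−2)·5·2·(−3) = 60 ≡ 5, so v_4 = 5^{−1} = 9 (mod 11).
  i = 5 (α = 9): (9−8)(9−1)(9−4)(9−6) = 1·8·5·3 = 120 ≡ 10, so v_5 = 10^{−1} = 10 (mod 11).
  v = [10, 3, 1, 9, 10].
Step 2: syndromes of r = [4, 6, 10, 7, 8] (all sums mod 11).
  S_0 = Σ v_i r_i = 10·4 + 3·6 + 1·10 + 9·7 + 10·8 = 211 ≡ 2.
  S_1 = Σ v_i α_i r_i = 10·8·4 + 3·1·6 + 1·4·10 + 9·6·7 + 10·9·8 = 1476 ≡ 2.
  α_i^2 mod 11 = [9, 1, 5, 3, 4].
  S_2 = Σ v_i α_i^2 r_i = 10·9·4 + 3·1·6 + 1·5·10 + 9·3·7 + 10·4·8 = 937 ≡ 2.
  S = (2, 2, 2) ≠ 0, so r is not a codeword (an error is present).
Step 3: locate the error. For a single error e at position i, S_ℓ = v_i·e·α_i^ℓ, so α_err = S_1/S_0.
  S_0^{−1} = 2^{−1} = 6 (mod 11), so α_err = 2·6 = 12 ≡ 1 = α_2. Error position i = 2.
  Consistency check: S_2/S_1 = 2·6 = 12 ≡ 1 = α_err ✓ (single-error assumption holds).
Step 4: error magnitude e = S_0/v_2 = S_0·∏_{j≠2}(α_2 − α_j) = 2·4 = 8 ≡ 8 (mod 11).
Step 5: correct position 2: c_2 = r_2 − e = 6 − 8 ≡ 9 (mod 11). Hence c = [4, 9, 10, 7, 8].
  Check: interpolating c through the α_i gives m(x) = 5 + 4·x (degree < 2) with m(α_i) = c_i for every i, so c is indeed a codeword.


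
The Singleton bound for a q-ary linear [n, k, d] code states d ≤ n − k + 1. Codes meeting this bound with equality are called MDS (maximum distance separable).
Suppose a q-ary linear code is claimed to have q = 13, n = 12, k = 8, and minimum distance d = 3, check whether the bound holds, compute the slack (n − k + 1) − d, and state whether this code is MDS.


Singleton RHS = n − k + 1 = 5, slack = 2, bound satisfied, not MDS.

Singleton bound: d ≤ n − k + 1.
Here n = 12, k = 8, so n − k + 1 = 5.
Given d = 3, check d ≤ 5: YES.
Slack = (n − k + 1) − d = 2.
The code is NOT MDS (slack = 2 > 0).
Description: the claimed parameters are [12, 8, 3]_13; such a code would be non-MDS.


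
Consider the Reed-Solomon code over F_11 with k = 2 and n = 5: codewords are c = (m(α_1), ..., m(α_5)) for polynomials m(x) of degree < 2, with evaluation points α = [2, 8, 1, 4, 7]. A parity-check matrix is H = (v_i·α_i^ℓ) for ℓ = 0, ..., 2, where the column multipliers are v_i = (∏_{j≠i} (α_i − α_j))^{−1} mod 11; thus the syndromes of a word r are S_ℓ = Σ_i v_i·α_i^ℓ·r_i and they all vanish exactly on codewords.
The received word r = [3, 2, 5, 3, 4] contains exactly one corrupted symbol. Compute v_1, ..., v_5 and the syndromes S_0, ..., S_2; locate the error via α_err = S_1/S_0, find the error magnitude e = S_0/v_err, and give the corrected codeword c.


S = (8, 10, 7), error at position 4, error magnitude e = 4, c = [3, 2, 5, 10, 4].

Step 1: column multipliers v_i = (∏_{j≠i}(α_i − α_j))^{−1} mod 11.
  i = 1 (α = 2): (2−8)(2−1)(2−4)(2−7) = (−6)·1·(−2)·(−5) = −60 ≡ 6, so v_1 = 6^{−1} = 2 (mod 11).
  i = 2 (α = 8): (8−2)(8−1)(8−4)(8−7) = 6·7·4·1 = 168 ≡ 3, so v_2 = 3^{−1} = 4 (mod 11).
  i = 3 (α = 1): (1−2)(1−8)(1−4)(1−7) = (−1)·(−7)·(−3)·(−6) = 126 ≡ 5, so v_3 = 5^{−1} = 9 (mod 11).
  i = 4 (α = 4): (4−2)(4−8)(4−1)(4−7) = 2·(−4)·3·(−3) = 72 ≡ 6, so v_4 = 6^{−1} = 2 (mod 11).
  i = 5 (α = 7): (7−2)(7−8)(7−1)(7−4) = 5·(−1)·6·3 = −90 ≡ 9, so v_5 = 9^{−1} = 5 (mod 11).
  v = [2, 4, 9, 2, 5].
Step 2: syndromes of r = [3, 2, 5, 3, 4] (all sums mod 11).
  S_0 = Σ v_i r_i = 2·3 + 4·2 + 9·5 + 2·3 + 5·4 = 85 ≡ 8.
  S_1 = Σ v_i α_i r_i = 2·2·3 + 4·8·2 + 9·1·5 + 2·4·3 + 5·7·4 = 285 ≡ 10.
  α_i^2 mod 11 = [4, 9, 1, 5, 5].
  S_2 = Σ v_i α_i^2 r_i = 2·4·3 + 4·9·2 + 9·1·5 + 2·5·3 + 5·5·4 = 271 ≡ 7.
  S = (8, 10, 7) ≠ 0, so r is not a codeword (an error is present).
Step 3: locate the error. For a single error e at position i, S_ℓ = v_i·e·α_i^ℓ, so α_err = S_1/S_0.
  S_0^{−1} = 8^{−1} = 7 (mod 11), so α_err = 10·7 = 70 ≡ 4 = α_4. Error position i = 4.
  Consistency check: S_2/S_1 = 7·10 = 70 ≡ 4 = α_err ✓ (single-error assumption holds).
Step 4: error magnitude e = S_0/v_4 = S_0·∏_{j≠4}(α_4 − α_j) = 8·6 = 48 ≡ 4 (mod 11).
Step 5: correct position 4: c_4 = r_4 − e = 3 − 4 ≡ 10 (mod 11). Hence c = [3, 2, 5, 10, 4].
  Check: interpolating c through the α_i gives m(x) = 7 + 9·x (degree < 2) with m(α_i) = c_i for every i, so c is indeed a codeword.


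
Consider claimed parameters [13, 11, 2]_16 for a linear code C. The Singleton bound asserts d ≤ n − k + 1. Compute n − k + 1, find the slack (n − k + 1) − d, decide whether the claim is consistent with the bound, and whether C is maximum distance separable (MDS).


Singleton RHS = n − k + 1 = 3, slack = 1, bound satisfied, not MDS.

Singleton bound: d ≤ n − k + 1.
Here n = 13, k = 11, so n − k + 1 = 3.
Given d = 2, check d ≤ 3: YES.
Slack = (n − k + 1) − d = 1.
The code is NOT MDS (slack = 1 > 0).
Description: the claimed parameters are [13, 11, 2]_16; such a code would be non-MDS.


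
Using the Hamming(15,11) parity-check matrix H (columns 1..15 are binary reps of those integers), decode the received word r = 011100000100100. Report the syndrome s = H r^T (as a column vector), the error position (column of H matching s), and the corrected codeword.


s = (0, 0, 1, 0)^T, error position = 2, corrected codeword c = 001100000100100

Compute s = H r^T mod 2 one row at a time:
  s_1 = 0 + 0 + 1 + 0 + 0 + 1 + 0 + 0 = 2 ≡ 0 (mod 2).
  s_2 = 1 + 0 + 0 + 0 + 0 + 1 + 0 + 0 = 2 ≡ 0 (mod 2).
  s_3 = 1 + 1 + 0 + 0 + 1 + 0 + 0 + 0 = 3 ≡ 1 (mod 2).
  s_4 = 0 + 1 + 0 + 0 + 0 + 0 + 1 + 0 = 2 ≡ 0 (mod 2).
s = (0, 0, 1, 0)^T — this equals column 2 of H (binary 0010), so error is at position 2.
Correct: flip bit 2 of r = 011100000100100 to get c = 001100000100100.


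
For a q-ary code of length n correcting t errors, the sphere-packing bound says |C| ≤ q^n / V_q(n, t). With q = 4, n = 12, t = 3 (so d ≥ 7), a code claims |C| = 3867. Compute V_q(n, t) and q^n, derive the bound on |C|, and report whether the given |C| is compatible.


V_q(n, t) = 6571, q^n = 16777216, Hamming bound = 2553, |C| = 3867 > bound (violated).

Step 1: Compute V_q(n, t) = Σ_{j=0}^3 C(n, j) (q−1)^j.
  j = 0: C(12,0)·(3)^0 = 1·1 = 1.
  j = 1: C(12,1)·(3)^1 = 12·3 = 36.
  j = 2: C(12,2)·(3)^2 = 66·9 = 594.
  j = 3: C(12,3)·(3)^3 = 220·27 = 5940.
  V_q(n, t) = 1 + 36 + 594 + 5940 = 6571.
Step 2: q^n = 4^12 = 16777216.
Step 3: Hamming bound ⌊q^n / V_q(n,t)⌋ = ⌊16777216/6571⌋ = 2553.
Step 4: Compare |C| = 3867 to 2553: violated.
The claimed |C| lies above the Hamming bound, so no 4-ary code of length 12 with d ≥ 7 can have 3867 codewords.


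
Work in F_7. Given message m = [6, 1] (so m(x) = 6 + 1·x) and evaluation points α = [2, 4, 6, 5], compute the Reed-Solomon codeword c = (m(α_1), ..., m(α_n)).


c = [1, 3, 5, 4]

Message polynomial: m(x) = 6 + 1·x (mod 7).
For each evaluation point α_i, compute m(α_i) mod 7:
  α_1 = 2: Horner steps 1 → 1, so m(2) = 1.
  α_2 = 4: Horner steps 1 → 3, so m(4) = 3.
  α_3 = 6: Horner steps 1 → 5, so m(6) = 5.
  α_4 = 5: Horner steps 1 → 4, so m(5) = 4.
Codeword c = [1, 3, 5, 4] ∈ F_7^4.


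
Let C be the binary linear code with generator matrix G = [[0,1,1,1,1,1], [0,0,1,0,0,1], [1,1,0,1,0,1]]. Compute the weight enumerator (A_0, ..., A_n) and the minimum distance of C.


Weight distribution: A_0 = 1, A_2 = 1, A_3 = 3, A_4 = 2, A_5 = 1. Minimum distance d = 2.

Enumerate all 2^3 = 8 messages m ∈ F_2^3.
For each, compute codeword c = mG in F_2^6, then tally its weight.
  m = 000 → c = 000000, weight = 0.
  m = 100 → c = 011111, weight = 5.
  m = 010 → c = 001001, weight = 2.
  m = 110 → c = 010110, weight = 3.
  m = 001 → c = 110101, weight = 4.
  m = 101 → c = 101010, weight = 3.
  m = 011 → c = 111100, weight = 4.
  m = 111 → c = 100011, weight = 3.
Tally weights:
  weight 0: 1 codewords.
  weight 2: 1 codewords.
  weight 3: 3 codewords.
  weight 4: 2 codewords.
  weight 5: 1 codewords.
Minimum distance d = smallest w > 0 with A_w > 0 = 2.
Sanity: Σ A_w = 8 = 2^3 = 8 ✓.


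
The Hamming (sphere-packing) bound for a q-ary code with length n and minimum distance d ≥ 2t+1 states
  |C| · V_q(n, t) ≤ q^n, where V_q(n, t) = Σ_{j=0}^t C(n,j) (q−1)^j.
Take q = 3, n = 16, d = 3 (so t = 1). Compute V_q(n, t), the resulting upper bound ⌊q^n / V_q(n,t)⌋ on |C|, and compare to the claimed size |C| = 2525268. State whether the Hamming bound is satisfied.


V_q(n, t) = 33, q^n = 43046721, Hamming bound = 1304446, |C| = 2525268 > bound (violated).

Step 1: Compute V_q(n, t) = Σ_{j=0}^1 C(n, j) (q−1)^j.
  j = 0: C(16,0)·(2)^0 = 1·1 = 1.
  j = 1: C(16,1)·(2)^1 = 16·2 = 32.
  V_q(n, t) = 1 + 32 = 33.
Step 2: q^n = 3^16 = 43046721.
Step 3: Hamming bound ⌊q^n / V_q(n,t)⌋ = ⌊43046721/33⌋ = 1304446.
Step 4: Compare |C| = 2525268 to 1304446: violated.
The claimed |C| lies above the Hamming bound, so no 3-ary code of length 16 with d ≥ 3 can have 2525268 codewords.


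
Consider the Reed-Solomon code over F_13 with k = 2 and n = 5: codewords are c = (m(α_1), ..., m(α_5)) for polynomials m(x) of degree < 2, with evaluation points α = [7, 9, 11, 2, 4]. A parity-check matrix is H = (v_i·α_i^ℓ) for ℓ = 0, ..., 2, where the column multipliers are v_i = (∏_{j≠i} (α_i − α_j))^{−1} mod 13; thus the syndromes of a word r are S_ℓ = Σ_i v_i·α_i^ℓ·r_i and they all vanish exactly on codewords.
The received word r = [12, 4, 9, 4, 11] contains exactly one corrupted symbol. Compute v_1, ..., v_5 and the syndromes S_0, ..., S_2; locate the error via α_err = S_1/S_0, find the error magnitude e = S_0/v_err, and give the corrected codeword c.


S = (4, 8, 3), error at position 4, error magnitude e = 11, c = [12, 4, 9, 6, 11].

Step 1: column multipliers v_i = (∏_{j≠i}(α_i − α_j))^{−1} mod 13.
  i = 1 (α = 7): (7−9)(7−11)(7−2)(7−4) = (−2)·(−4)·5·3 = 120 ≡ 3, so v_1 = 3^{−1} = 9 (mod 13).
  i = 2 (α = 9): (9−7)(9−11)(9−2)(9−4) = 2·(−2)·7·5 = −140 ≡ 3, so v_2 = 3^{−1} = 9 (mod 13).
  i = 3 (α = 11): (11−7)(11−9)(11−2)(11−4) = 4·2·9·7 = 504 ≡ 10, so v_3 = 10^{−1} = 4 (mod 13).
  i = 4 (α = 2): (2−7)(2−9)(2−11)(2−4) = (−5)·(−7)·(−9)·(−2) = 630 ≡ 6, so v_4 = 6^{−1} = 11 (mod 13).
  i = 5 (α = 4): (4−7)(4−9)(4−11)(4−2) = (−3)·(−5)·(−7)·2 = −210 ≡ 11, so v_5 = 11^{−1} = 6 (mod 13).
  v = [9, 9, 4, 11, 6].
Step 2: syndromes of r = [12, 4, 9, 4, 11] (all sums mod 13).
  S_0 = Σ v_i r_i = 9·12 + 9·4 + 4·9 + 11·4 + 6·11 = 290 ≡ 4.
  S_1 = Σ v_i α_i r_i = 9·7·12 + 9·9·4 + 4·11·9 + 11·2·4 + 6·4·11 = 1828 ≡ 8.
  α_i^2 mod 13 = [10, 3, 4, 4, 3].
  S_2 = Σ v_i α_i^2 r_i = 9·10·12 + 9·3·4 + 4·4·9 + 11·4·4 + 6·3·11 = 1706 ≡ 3.
  S = (4, 8, 3) ≠ 0, so r is not a codeword (an error is present).
Step 3: locate the error. For a single error e at position i, S_ℓ = v_i·e·α_i^ℓ, so α_err = S_1/S_0.
  S_0^{−1} = 4^{−1} = 10 (mod 13), so α_err = 8·10 = 80 ≡ 2 = α_4. Error position i = 4.
  Consistency check: S_2/S_1 = 3·5 = 15 ≡ 2 = α_err ✓ (single-error assumption holds).
Step 4: error magnitude e = S_0/v_4 = S_0·∏_{j≠4}(α_4 − α_j) = 4·6 = 24 ≡ 11 (mod 13).
Step 5: correct position 4: c_4 = r_4 − e = 4 − 11 ≡ 6 (mod 13). Hence c = [12, 4, 9, 6, 11].
  Check: interpolating c through the α_i gives m(x) = 1 + 9·x (degree < 2) with m(α_i) = c_i for every i, so c is indeed a codeword.


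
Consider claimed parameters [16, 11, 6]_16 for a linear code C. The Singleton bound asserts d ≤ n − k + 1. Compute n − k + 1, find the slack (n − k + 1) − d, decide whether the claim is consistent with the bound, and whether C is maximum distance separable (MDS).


Singleton RHS = n − k + 1 = 6, slack = 0, bound satisfied, MDS.

Singleton bound: d ≤ n − k + 1.
Here n = 16, k = 11, so n − k + 1 = 6.
Given d = 6, check d ≤ 6: YES.
Slack = (n − k + 1) − d = 0.
The code is MDS (slack = 0).
Description: the claimed parameters are [16, 11, 6]_16; such a code would be MDS (meets Singleton bound).


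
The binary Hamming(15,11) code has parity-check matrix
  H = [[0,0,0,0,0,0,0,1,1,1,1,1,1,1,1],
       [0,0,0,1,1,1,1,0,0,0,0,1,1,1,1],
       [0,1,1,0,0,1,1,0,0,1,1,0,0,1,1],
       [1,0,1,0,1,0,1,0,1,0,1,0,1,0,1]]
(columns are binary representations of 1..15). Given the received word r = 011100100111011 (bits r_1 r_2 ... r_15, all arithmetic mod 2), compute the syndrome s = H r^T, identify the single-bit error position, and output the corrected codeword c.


s = (1, 1, 1, 0)^T, error position = 14, corrected codeword c = 011100100111001

Compute s = H r^T mod 2 one row at a time:
  s_1 = 0 + 0 + 1 + 1 + 1 + 0 + 1 + 1 = 5 ≡ 1 (mod 2).
  s_2 = 1 + 0 + 0 + 1 + 1 + 0 + 1 + 1 = 5 ≡ 1 (mod 2).
  s_3 = 1 + 1 + 0 + 1 + 1 + 1 + 1 + 1 = 7 ≡ 1 (mod 2).
  s_4 = 0 + 1 + 0 + 1 + 0 + 1 + 0 + 1 = 4 ≡ 0 (mod 2).
s = (1, 1, 1, 0)^T — this equals column 14 of H (binary 1110), so error is at position 14.
Correct: flip bit 14 of r = 011100100111011 to get c = 011100100111001.


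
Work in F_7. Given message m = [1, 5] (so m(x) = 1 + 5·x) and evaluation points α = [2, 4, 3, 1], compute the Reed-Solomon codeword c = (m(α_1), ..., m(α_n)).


c = [4, 0, 2, 6]

Message polynomial: m(x) = 1 + 5·x (mod 7).
For each evaluation point α_i, compute m(α_i) mod 7:
  α_1 = 2: Horner steps 5 → 4, so m(2) = 4.
  α_2 = 4: Horner steps 5 → 0, so m(4) = 0.
  α_3 = 3: Horner steps 5 → 2, so m(3) = 2.
  α_4 = 1: Horner steps 5 → 6, so m(1) = 6.
Codeword c = [4, 0, 2, 6] ∈ F_7^4.


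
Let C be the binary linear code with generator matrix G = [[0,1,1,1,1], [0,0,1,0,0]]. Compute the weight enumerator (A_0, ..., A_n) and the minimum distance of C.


Weight distribution: A_0 = 1, A_1 = 1, A_3 = 1, A_4 = 1. Minimum distance d = 1.

Enumerate all 2^2 = 4 messages m ∈ F_2^2.
For each, compute codeword c = mG in F_2^5, then tally its weight.
  m = 00 → c = 00000, weight = 0.
  m = 10 → c = 01111, weight = 4.
  m = 01 → c = 00100, weight = 1.
  m = 11 → c = 01011, weight = 3.
Tally weights:
  weight 0: 1 codewords.
  weight 1: 1 codewords.
  weight 3: 1 codewords.
  weight 4: 1 codewords.
Minimum distance d = smallest w > 0 with A_w > 0 = 1.
Sanity: Σ A_w = 4 = 2^2 = 4 ✓.


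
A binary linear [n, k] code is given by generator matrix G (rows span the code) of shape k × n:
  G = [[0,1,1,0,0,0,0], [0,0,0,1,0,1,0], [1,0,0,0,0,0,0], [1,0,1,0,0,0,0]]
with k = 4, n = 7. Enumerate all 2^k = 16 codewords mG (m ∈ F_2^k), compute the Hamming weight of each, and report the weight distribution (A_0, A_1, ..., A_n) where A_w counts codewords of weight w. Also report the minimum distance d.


Weight distribution: A_0 = 1, A_1 = 3, A_2 = 4, A_3 = 4, A_4 = 3, A_5 = 1. Minimum distance d = 1.

Enumerate all 2^4 = 16 messages m ∈ F_2^4.
For each, compute codeword c = mG in F_2^7, then tally its weight.
  m = 0000 → c = 0000000, weight = 0.
  m = 1000 → c = 0110000, weight = 2.
  m = 0100 → c = 0001010, weight = 2.
  m = 1100 → c = 0111010, weight = 4.
  m = 0010 → c = 1000000, weight = 1.
  m = 1010 → c = 1110000, weight = 3.
  m = 0110 → c = 1001010, weight = 3.
  m = 1110 → c = 1111010, weight = 5.
  m = 0001 → c = 1010000, weight = 2.
  m = 1001 → c = 1100000, weight = 2.
  m = 0101 → c = 1011010, weight = 4.
  m = 1101 → c = 1101010, weight = 4.
  m = 0011 → c = 0010000, weight = 1.
  m = 1011 → c = 0100000, weight = 1.
  m = 0111 → c = 0011010, weight = 3.
  m = 1111 → c = 0101010, weight = 3.
Tally weights:
  weight 0: 1 codewords.
  weight 1: 3 codewords.
  weight 2: 4 codewords.
  weight 3: 4 codewords.
  weight 4: 3 codewords.
  weight 5: 1 codewords.
Minimum distance d = smallest w > 0 with A_w > 0 = 1.
Sanity: Σ A_w = 16 = 2^4 = 16 ✓.


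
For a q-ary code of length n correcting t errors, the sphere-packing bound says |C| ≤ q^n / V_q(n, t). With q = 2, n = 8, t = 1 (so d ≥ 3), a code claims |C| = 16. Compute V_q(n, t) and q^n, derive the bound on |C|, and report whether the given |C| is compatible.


V_q(n, t) = 9, q^n = 256, Hamming bound = 28, |C| = 16 ≤ bound (satisfied).

Step 1: Compute V_q(n, t) = Σ_{j=0}^1 C(n, j) (q−1)^j.
  j = 0: C(8,0)·(1)^0 = 1·1 = 1.
  j = 1: C(8,1)·(1)^1 = 8·1 = 8.
  V_q(n, t) = 1 + 8 = 9.
Step 2: q^n = 2^8 = 256.
Step 3: Hamming bound ⌊q^n / V_q(n,t)⌋ = ⌊256/9⌋ = 28.
Step 4: Compare |C| = 16 to 28: satisfied.
The claimed |C| lies below the Hamming bound.


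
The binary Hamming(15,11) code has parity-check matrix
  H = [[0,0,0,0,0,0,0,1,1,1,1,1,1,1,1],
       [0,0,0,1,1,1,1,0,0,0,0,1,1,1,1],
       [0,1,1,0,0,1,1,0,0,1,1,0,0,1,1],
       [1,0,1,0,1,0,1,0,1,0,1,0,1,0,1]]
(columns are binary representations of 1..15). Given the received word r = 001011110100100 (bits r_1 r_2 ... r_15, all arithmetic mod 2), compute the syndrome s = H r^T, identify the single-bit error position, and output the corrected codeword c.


s = (1, 0, 0, 0)^T, error position = 8, corrected codeword c = 001011100100100

Compute s = H r^T mod 2 one row at a time:
  s_1 = 1 + 0 + 1 + 0 + 0 + 1 + 0 + 0 = 3 ≡ 1 (mod 2).
  s_2 = 0 + 1 + 1 + 1 + 0 + 1 + 0 + 0 = 4 ≡ 0 (mod 2).
  s_3 = 0 + 1 + 1 + 1 + 1 + 0 + 0 + 0 = 4 ≡ 0 (mod 2).
  s_4 = 0 + 1 + 1 + 1 + 0 + 0 + 1 + 0 = 4 ≡ 0 (mod 2).
s = (1, 0, 0, 0)^T — this equals column 8 of H (binary 1000), so error is at position 8.
Correct: flip bit 8 of r = 001011110100100 to get c = 001011100100100.


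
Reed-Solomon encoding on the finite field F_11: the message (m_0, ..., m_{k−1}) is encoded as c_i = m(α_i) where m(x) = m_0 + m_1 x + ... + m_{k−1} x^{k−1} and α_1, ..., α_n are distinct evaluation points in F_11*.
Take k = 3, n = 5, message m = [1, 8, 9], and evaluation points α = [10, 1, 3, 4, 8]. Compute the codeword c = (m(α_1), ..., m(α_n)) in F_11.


c = [2, 7, 7, 1, 3]

Message polynomial: m(x) = 1 + 8·x + 9·x^2 (mod 11).
For each evaluation point α_i, compute m(α_i) mod 11:
  α_1 = 10: Horner steps 9 → 10 → 2, so m(10) = 2.
  α_2 = 1: Horner steps 9 → 6 → 7, so m(1) = 7.
  α_3 = 3: Horner steps 9 → 2 → 7, so m(3) = 7.
  α_4 = 4: Horner steps 9 → 0 → 1, so m(4) = 1.
  α_5 = 8: Horner steps 9 → 3 → 3, so m(8) = 3.
Codeword c = [2, 7, 7, 1, 3] ∈ F_11^5.


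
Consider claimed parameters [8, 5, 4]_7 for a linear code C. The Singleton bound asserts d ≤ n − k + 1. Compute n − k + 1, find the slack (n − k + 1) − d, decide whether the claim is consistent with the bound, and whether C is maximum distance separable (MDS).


Singleton RHS = n − k + 1 = 4, slack = 0, bound satisfied, MDS.

Singleton bound: d ≤ n − k + 1.
Here n = 8, k = 5, so n − k + 1 = 4.
Given d = 4, check d ≤ 4: YES.
Slack = (n − k + 1) − d = 0.
The code is MDS (slack = 0).
Description: the claimed parameters are [8, 5, 4]_7; such a code would be MDS (meets Singleton bound).


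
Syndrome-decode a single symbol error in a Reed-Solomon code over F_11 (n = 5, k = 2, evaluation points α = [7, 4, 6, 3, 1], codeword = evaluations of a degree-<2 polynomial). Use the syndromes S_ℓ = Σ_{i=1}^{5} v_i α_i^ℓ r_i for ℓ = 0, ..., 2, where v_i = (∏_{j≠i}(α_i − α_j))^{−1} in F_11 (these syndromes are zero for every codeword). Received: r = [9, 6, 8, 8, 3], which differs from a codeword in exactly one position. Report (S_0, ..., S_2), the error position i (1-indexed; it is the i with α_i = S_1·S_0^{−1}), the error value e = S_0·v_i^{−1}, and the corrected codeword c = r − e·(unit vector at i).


S = (4, 1, 3), error at position 4, error magnitude e = 3, c = [9, 6, 8, 5, 3].

Step 1: column multipliers v_i = (∏_{j≠i}(α_i − α_j))^{−1} mod 11.
  i = 1 (α = 7): (7−4)(7−6)(7−3)(7−1) = 3·1·4·6 = 72 ≡ 6, so v_1 = 6^{−1} = 2 (mod 11).
  i = 2 (α = 4): (4−7)(4−6)(4−3)(4−1) = (−3)·(−2)·1·3 = 18 ≡ 7, so v_2 = 7^{−1} = 8 (mod 11).
  i = 3 (α = 6): (6−7)(6−4)(6−3)(6−1) = (−1)·2·3·5 = −30 ≡ 3, so v_3 = 3^{−1} = 4 (mod 11).
  i = 4 (α = 3): (3−7)(3−4)(3−6)(3−1) = (−4)·(−1)·(−3)·2 = −24 ≡ 9, so v_4 = 9^{−1} = 5 (mod 11).
  i = 5 (α = 1): (1−7)(1−4)(1−6)(1−3) = (−6)·(−3)·(−5)·(−2) = 180 ≡ 4, so v_5 = 4^{−1} = 3 (mod 11).
  v = [2, 8, 4, 5, 3].
Step 2: syndromes of r = [9, 6, 8, 8, 3] (all sums mod 11).
  S_0 = Σ v_i r_i = 2·9 + 8·6 + 4·8 + 5·8 + 3·3 = 147 ≡ 4.
  S_1 = Σ v_i α_i r_i = 2·7·9 + 8·4·6 + 4·6·8 + 5·3·8 + 3·1·3 = 639 ≡ 1.
  α_i^2 mod 11 = [5, 5, 3, 9, 1].
  S_2 = Σ v_i α_i^2 r_i = 2·5·9 + 8·5·6 + 4·3·8 + 5·9·8 + 3·1·3 = 795 ≡ 3.
  S = (4, 1, 3) ≠ 0, so r is not a codeword (an error is present).
Step 3: locate the error. For a single error e at position i, S_ℓ = v_i·e·α_i^ℓ, so α_err = S_1/S_0.
  S_0^{−1} = 4^{−1} = 3 (mod 11), so α_err = 1·3 = 3 ≡ 3 = α_4. Error position i = 4.
  Consistency check: S_2/S_1 = 3·1 = 3 ≡ 3 = α_err ✓ (single-error assumption holds).
Step 4: error magnitude e = S_0/v_4 = S_0·∏_{j≠4}(α_4 − α_j) = 4·9 = 36 ≡ 3 (mod 11).
Step 5: correct position 4: c_4 = r_4 − e = 8 − 3 ≡ 5 (mod 11). Hence c = [9, 6, 8, 5, 3].
  Check: interpolating c through the α_i gives m(x) = 2 + 1·x (degree < 2) with m(α_i) = c_i for every i, so c is indeed a codeword.


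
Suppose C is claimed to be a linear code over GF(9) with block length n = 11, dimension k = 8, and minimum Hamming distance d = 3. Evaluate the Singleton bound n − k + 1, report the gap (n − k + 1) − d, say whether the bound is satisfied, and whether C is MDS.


Singleton RHS = n − k + 1 = 4, slack = 1, bound satisfied, not MDS.

Singleton bound: d ≤ n − k + 1.
Here n = 11, k = 8, so n − k + 1 = 4.
Given d = 3, check d ≤ 4: YES.
Slack = (n − k + 1) − d = 1.
The code is NOT MDS (slack = 1 > 0).
Description: the claimed parameters are [11, 8, 3]_9; such a code would be non-MDS.


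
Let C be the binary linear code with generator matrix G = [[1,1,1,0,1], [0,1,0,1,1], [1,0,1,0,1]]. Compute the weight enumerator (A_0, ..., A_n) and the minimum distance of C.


Weight distribution: A_0 = 1, A_1 = 1, A_2 = 1, A_3 = 3, A_4 = 2. Minimum distance d = 1.

Enumerate all 2^3 = 8 messages m ∈ F_2^3.
For each, compute codeword c = mG in F_2^5, then tally its weight.
  m = 000 → c = 00000, weight = 0.
  m = 100 → c = 11101, weight = 4.
  m = 010 → c = 01011, weight = 3.
  m = 110 → c = 10110, weight = 3.
  m = 001 → c = 10101, weight = 3.
  m = 101 → c = 01000, weight = 1.
  m = 011 → c = 11110, weight = 4.
  m = 111 → c = 00011, weight = 2.
Tally weights:
  weight 0: 1 codewords.
  weight 1: 1 codewords.
  weight 2: 1 codewords.
  weight 3: 3 codewords.
  weight 4: 2 codewords.
Minimum distance d = smallest w > 0 with A_w > 0 = 1.
Sanity: Σ A_w = 8 = 2^3 = 8 ✓.


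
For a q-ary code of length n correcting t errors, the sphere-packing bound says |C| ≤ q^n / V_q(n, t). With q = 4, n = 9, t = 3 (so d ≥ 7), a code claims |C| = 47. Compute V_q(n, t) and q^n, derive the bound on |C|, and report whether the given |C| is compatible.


V_q(n, t) = 2620, q^n = 262144, Hamming bound = 100, |C| = 47 ≤ bound (satisfied).

Step 1: Compute V_q(n, t) = Σ_{j=0}^3 C(n, j) (q−1)^j.
  j = 0: C(9,0)·(3)^0 = 1·1 = 1.
  j = 1: C(9,1)·(3)^1 = 9·3 = 27.
  j = 2: C(9,2)·(3)^2 = 36·9 = 324.
  j = 3: C(9,3)·(3)^3 = 84·27 = 2268.
  V_q(n, t) = 1 + 27 + 324 + 2268 = 2620.
Step 2: q^n = 4^9 = 262144.
Step 3: Hamming bound ⌊q^n / V_q(n,t)⌋ = ⌊262144/2620⌋ = 100.
Step 4: Compare |C| = 47 to 100: satisfied.
The claimed |C| lies below the Hamming bound.


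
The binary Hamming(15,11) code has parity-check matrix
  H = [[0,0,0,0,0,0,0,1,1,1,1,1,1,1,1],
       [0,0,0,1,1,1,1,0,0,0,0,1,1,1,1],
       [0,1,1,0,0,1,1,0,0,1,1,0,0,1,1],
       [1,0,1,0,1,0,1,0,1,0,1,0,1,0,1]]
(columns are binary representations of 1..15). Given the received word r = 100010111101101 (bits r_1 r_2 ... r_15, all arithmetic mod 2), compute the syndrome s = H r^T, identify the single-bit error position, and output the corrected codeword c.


s = (0, 1, 1, 0)^T, error position = 6, corrected codeword c = 100011111101101

Compute s = H r^T mod 2 one row at a time:
  s_1 = 1 + 1 + 1 + 0 + 1 + 1 + 0 + 1 = 6 ≡ 0 (mod 2).
  s_2 = 0 + 1 + 0 + 1 + 1 + 1 + 0 + 1 = 5 ≡ 1 (mod 2).
  s_3 = 0 + 0 + 0 + 1 + 1 + 0 + 0 + 1 = 3 ≡ 1 (mod 2).
  s_4 = 1 + 0 + 1 + 1 + 1 + 0 + 1 + 1 = 6 ≡ 0 (mod 2).
s = (0, 1, 1, 0)^T — this equals column 6 of H (binary 0110), so error is at position 6.
Correct: flip bit 6 of r = 100010111101101 to get c = 100011111101101.


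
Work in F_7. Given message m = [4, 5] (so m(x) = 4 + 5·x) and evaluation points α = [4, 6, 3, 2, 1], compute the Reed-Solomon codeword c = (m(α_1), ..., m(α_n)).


c = [3, 6, 5, 0, 2]

Message polynomial: m(x) = 4 + 5·x (mod 7).
For each evaluation point α_i, compute m(α_i) mod 7:
  α_1 = 4: Horner steps 5 → 3, so m(4) = 3.
  α_2 = 6: Horner steps 5 → 6, so m(6) = 6.
  α_3 = 3: Horner steps 5 → 5, so m(3) = 5.
  α_4 = 2: Horner steps 5 → 0, so m(2) = 0.
  α_5 = 1: Horner steps 5 → 2, so m(1) = 2.
Codeword c = [3, 6, 5, 0, 2] ∈ F_7^5.


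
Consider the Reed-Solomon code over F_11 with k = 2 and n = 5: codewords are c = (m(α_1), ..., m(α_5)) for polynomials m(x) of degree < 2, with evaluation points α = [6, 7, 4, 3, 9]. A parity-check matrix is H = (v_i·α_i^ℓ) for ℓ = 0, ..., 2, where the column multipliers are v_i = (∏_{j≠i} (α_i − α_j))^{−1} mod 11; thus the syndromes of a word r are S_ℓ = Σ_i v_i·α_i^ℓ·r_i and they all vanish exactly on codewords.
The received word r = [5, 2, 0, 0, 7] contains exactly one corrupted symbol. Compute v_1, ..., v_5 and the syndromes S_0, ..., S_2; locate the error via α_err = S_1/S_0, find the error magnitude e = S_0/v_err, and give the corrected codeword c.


S = (5, 4, 1), error at position 4, error magnitude e = 8, c = [5, 2, 0, 3, 7].

Step 1: column multipliers v_i = (∏_{j≠i}(α_i − α_j))^{−1} mod 11.
  i = 1 (α = 6): (6−7)(6−4)(6−3)(6−9) = (−1)·2·3·(−3) = 18 ≡ 7, so v_1 = 7^{−1} = 8 (mod 11).
  i = 2 (α = 7): (7−6)(7−4)(7−3)(7−9) = 1·3·4·(−2) = −24 ≡ 9, so v_2 = 9^{−1} = 5 (mod 11).
  i = 3 (α = 4): (4−6)(4−7)(4−3)(4−9) = (−2)·(−3)·1·(−5) = −30 ≡ 3, so v_3 = 3^{−1} = 4 (mod 11).
  i = 4 (α = 3): (3−6)(3−7)(3−4)(3−9) = (−3)·(−4)·(−1)·(−6) = 72 ≡ 6, so v_4 = 6^{−1} = 2 (mod 11).
  i = 5 (α = 9): (9−6)(9−7)(9−4)(9−3) = 3·2·5·6 = 180 ≡ 4, so v_5 = 4^{−1} = 3 (mod 11).
  v = [8, 5, 4, 2, 3].
Step 2: syndromes of r = [5, 2, 0, 0, 7] (all sums mod 11).
  S_0 = Σ v_i r_i = 8·5 + 5·2 + 4·0 + 2·0 + 3·7 = 71 ≡ 5.
  S_1 = Σ v_i α_i r_i = 8·6·5 + 5·7·2 + 4·4·0 + 2·3·0 + 3·9·7 = 499 ≡ 4.
  α_i^2 mod 11 = [3, 5, 5, 9, 4].
  S_2 = Σ v_i α_i^2 r_i = 8·3·5 + 5·5·2 + 4·5·0 + 2·9·0 + 3·4·7 = 254 ≡ 1.
  S = (5, 4, 1) ≠ 0, so r is not a codeword (an error is present).
Step 3: locate the error. For a single error e at position i, S_ℓ = v_i·e·α_i^ℓ, so α_err = S_1/S_0.
  S_0^{−1} = 5^{−1} = 9 (mod 11), so α_err = 4·9 = 36 ≡ 3 = α_4. Error position i = 4.
  Consistency check: S_2/S_1 = 1·3 = 3 ≡ 3 = α_err ✓ (single-error assumption holds).
Step 4: error magnitude e = S_0/v_4 = S_0·∏_{j≠4}(α_4 − α_j) = 5·6 = 30 ≡ 8 (mod 11).
Step 5: correct position 4: c_4 = r_4 − e = 0 − 8 ≡ 3 (mod 11). Hence c = [5, 2, 0, 3, 7].
  Check: interpolating c through the α_i gives m(x) = 1 + 8·x (degree < 2) with m(α_i) = c_i for every i, so c is indeed a codeword.


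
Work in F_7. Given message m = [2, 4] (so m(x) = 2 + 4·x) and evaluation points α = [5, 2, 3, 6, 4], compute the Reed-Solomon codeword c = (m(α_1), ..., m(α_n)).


c = [1, 3, 0, 5, 4]

Message polynomial: m(x) = 2 + 4·x (mod 7).
For each evaluation point α_i, compute m(α_i) mod 7:
  α_1 = 5: Horner steps 4 → 1, so m(5) = 1.
  α_2 = 2: Horner steps 4 → 3, so m(2) = 3.
  α_3 = 3: Horner steps 4 → 0, so m(3) = 0.
  α_4 = 6: Horner steps 4 → 5, so m(6) = 5.
  α_5 = 4: Horner steps 4 → 4, so m(4) = 4.
Codeword c = [1, 3, 0, 5, 4] ∈ F_7^5.


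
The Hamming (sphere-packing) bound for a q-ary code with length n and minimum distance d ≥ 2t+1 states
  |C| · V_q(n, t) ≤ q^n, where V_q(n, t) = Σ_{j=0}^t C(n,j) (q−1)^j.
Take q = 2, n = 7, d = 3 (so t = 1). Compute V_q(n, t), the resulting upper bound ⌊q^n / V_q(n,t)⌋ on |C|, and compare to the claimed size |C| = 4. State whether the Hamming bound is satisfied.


V_q(n, t) = 8, q^n = 128, Hamming bound = 16, |C| = 4 ≤ bound (satisfied).

Step 1: Compute V_q(n, t) = Σ_{j=0}^1 C(n, j) (q−1)^j.
  j = 0: C(7,0)·(1)^0 = 1·1 = 1.
  j = 1: C(7,1)·(1)^1 = 7·1 = 7.
  V_q(n, t) = 1 + 7 = 8.
Step 2: q^n = 2^7 = 128.
Step 3: Hamming bound ⌊q^n / V_q(n,t)⌋ = ⌊128/8⌋ = 16.
Step 4: Compare |C| = 4 to 16: satisfied.
The claimed |C| lies below the Hamming bound.


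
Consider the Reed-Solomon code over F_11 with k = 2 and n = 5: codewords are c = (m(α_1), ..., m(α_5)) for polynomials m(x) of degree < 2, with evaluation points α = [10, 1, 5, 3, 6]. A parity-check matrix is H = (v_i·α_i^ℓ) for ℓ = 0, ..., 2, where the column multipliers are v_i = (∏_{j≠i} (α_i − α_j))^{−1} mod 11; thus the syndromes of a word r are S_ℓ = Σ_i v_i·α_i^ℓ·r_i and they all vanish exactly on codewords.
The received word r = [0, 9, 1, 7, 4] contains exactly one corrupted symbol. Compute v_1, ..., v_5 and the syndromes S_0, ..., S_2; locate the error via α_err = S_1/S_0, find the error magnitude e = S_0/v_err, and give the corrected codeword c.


S = (1, 5, 3), error at position 3, error magnitude e = 7, c = [0, 9, 5, 7, 4].

Step 1: column multipliers v_i = (∏_{j≠i}(α_i − α_j))^{−1} mod 11.
  i = 1 (α = 10): (10−1)(10−5)(10−3)(10−6) = 9·5·7·4 = 1260 ≡ 6, so v_1 = 6^{−1} = 2 (mod 11).
  i = 2 (α = 1): (1−10)(1−5)(1−3)(1−6) = (−9)·(−4)·(−2)·(−5) = 360 ≡ 8, so v_2 = 8^{−1} = 7 (mod 11).
  i = 3 (α = 5): (5−10)(5−1)(5−3)(5−6) = (−5)·4·2·(−1) = 40 ≡ 7, so v_3 = 7^{−1} = 8 (mod 11).
  i = 4 (α = 3): (3−10)(3−1)(3−5)(3−6) = (−7)·2·(−2)·(−3) = −84 ≡ 4, so v_4 = 4^{−1} = 3 (mod 11).
  i = 5 (α = 6): (6−10)(6−1)(6−5)(6−3) = (−4)·5·1·3 = −60 ≡ 6, so v_5 = 6^{−1} = 2 (mod 11).
  v = [2, 7, 8, 3, 2].
Step 2: syndromes of r = [0, 9, 1, 7, 4] (all sums mod 11).
  S_0 = Σ v_i r_i = 2·0 + 7·9 + 8·1 + 3·7 + 2·4 = 100 ≡ 1.
  S_1 = Σ v_i α_i r_i = 2·10·0 + 7·1·9 + 8·5·1 + 3·3·7 + 2·6·4 = 214 ≡ 5.
  α_i^2 mod 11 = [1, 1, 3, 9, 3].
  S_2 = Σ v_i α_i^2 r_i = 2·1·0 + 7·1·9 + 8·3·1 + 3·9·7 + 2·3·4 = 300 ≡ 3.
  S = (1, 5, 3) ≠ 0, so r is not a codeword (an error is present).
Step 3: locate the error. For a single error e at position i, S_ℓ = v_i·e·α_i^ℓ, so α_err = S_1/S_0.
  S_0^{−1} = 1^{−1} = 1 (mod 11), so α_err = 5·1 = 5 ≡ 5 = α_3. Error position i = 3.
  Consistency check: S_2/S_1 = 3·9 = 27 ≡ 5 = α_err ✓ (single-error assumption holds).
Step 4: error magnitude e = S_0/v_3 = S_0·∏_{j≠3}(α_3 − α_j) = 1·7 = 7 ≡ 7 (mod 11).
Step 5: correct position 3: c_3 = r_3 − e = 1 − 7 ≡ 5 (mod 11). Hence c = [0, 9, 5, 7, 4].
  Check: interpolating c through the α_i gives m(x) = 10 + 10·x (degree < 2) with m(α_i) = c_i for every i, so c is indeed a codeword.
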